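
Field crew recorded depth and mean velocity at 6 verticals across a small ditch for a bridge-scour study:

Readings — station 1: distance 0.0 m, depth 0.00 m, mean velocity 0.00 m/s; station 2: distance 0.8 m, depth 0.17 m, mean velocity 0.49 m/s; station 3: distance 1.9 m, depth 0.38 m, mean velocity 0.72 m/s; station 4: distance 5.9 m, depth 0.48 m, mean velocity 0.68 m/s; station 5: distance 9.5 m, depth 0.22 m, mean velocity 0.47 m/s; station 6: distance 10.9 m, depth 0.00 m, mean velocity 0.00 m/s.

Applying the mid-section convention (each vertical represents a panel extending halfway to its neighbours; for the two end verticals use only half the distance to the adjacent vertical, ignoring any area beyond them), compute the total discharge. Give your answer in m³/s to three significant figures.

w_2 = (1.9 − 0.0)/2 = 0.95 m; q_2 = 0.49 × 0.17 × 0.95 = 0.07914 m³/s
w_3 = (5.9 − 0.8)/2 = 2.55 m; q_3 = 0.72 × 0.38 × 2.55 = 0.6977 m³/s
w_4 = (9.5 − 1.9)/2 = 3.8 m; q_4 = 0.68 × 0.48 × 3.8 = 1.240 m³/s
w_5 = (10.9 − 5.9)/2 = 2.5 m; q_5 = 0.47 × 0.22 × 2.5 = 0.2585 m³/s
Stations 1, 6 contribute zero (depth or velocity is 0).
Q = Σ qᵢ = 2.276 m³/s

2.28 m³/s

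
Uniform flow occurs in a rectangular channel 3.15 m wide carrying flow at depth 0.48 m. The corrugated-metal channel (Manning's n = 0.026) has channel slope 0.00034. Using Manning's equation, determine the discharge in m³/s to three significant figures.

0.551 m³/s

A = b·y = 3.15 × 0.48 = 1.512 m²
P = b + 2y = 3.15 + 2×0.48 = 4.110 m
R = A/P = 1.512/4.110 = 0.3679 m
Q = (1/n)·A·R^(2/3)·S^(1/2) = (1/0.026) × 1.512 × 0.3679^(2/3) × 0.00034^(1/2) = 0.5505 m³/s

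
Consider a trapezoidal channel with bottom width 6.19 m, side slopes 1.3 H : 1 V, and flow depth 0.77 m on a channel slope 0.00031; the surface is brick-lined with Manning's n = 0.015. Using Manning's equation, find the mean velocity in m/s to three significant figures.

0.867 m/s

A = (b + z·y)·y = (6.19 + 1.3×0.77)×0.77 = 5.537 m²
P = b + 2y√(1+z²) = 6.19 + 2×0.77×√(1+1.3²) = 8.716 m
R = A/P = 5.537/8.716 = 0.6353 m
Q = (1/n)·A·R^(2/3)·S^(1/2) = (1/0.015) × 5.537 × 0.6353^(2/3) × 0.00031^(1/2) = 4.803 m³/s
V = Q/A = 4.803/5.537 = 0.8674 m/s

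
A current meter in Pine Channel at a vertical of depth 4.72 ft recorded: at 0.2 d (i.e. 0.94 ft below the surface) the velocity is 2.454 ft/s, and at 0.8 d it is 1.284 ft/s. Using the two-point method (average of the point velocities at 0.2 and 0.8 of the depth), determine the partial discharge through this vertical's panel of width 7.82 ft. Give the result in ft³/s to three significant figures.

v̄ = (2.454 + 1.284) / 2 = 1.869 ft/s
q = v̄ × d × w = 1.869 × 4.72 × 7.82 = 68.99 ft³/s

69.0 ft³/s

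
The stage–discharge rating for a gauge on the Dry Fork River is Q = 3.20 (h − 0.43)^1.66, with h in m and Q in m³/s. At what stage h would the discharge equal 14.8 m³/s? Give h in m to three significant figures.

h − h₀ = (Q/C)^(1/b) = (14.8/3.20)^(1/1.66) = 2.516 m
h = 0.43 + 2.516 = 2.946 m

2.95 m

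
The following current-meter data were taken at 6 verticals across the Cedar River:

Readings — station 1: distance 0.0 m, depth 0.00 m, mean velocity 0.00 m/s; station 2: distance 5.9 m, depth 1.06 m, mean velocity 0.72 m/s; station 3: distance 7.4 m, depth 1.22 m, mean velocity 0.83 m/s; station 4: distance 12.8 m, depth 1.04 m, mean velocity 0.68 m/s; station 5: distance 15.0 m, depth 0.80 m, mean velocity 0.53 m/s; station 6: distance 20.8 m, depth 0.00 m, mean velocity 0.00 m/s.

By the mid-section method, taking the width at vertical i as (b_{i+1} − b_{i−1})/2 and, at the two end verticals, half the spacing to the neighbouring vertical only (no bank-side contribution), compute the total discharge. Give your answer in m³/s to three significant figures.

10.7 m³/s

w_2 = (7.4 − 0.0)/2 = 3.7 m; q_2 = 0.72 × 1.06 × 3.7 = 2.824 m³/s
w_3 = (12.8 − 5.9)/2 = 3.45 m; q_3 = 0.83 × 1.22 × 3.45 = 3.493 m³/s
w_4 = (15.0 − 7.4)/2 = 3.8 m; q_4 = 0.68 × 1.04 × 3.8 = 2.687 m³/s
w_5 = (20.8 − 12.8)/2 = 4 m; q_5 = 0.53 × 0.80 × 4 = 1.696 m³/s
Stations 1, 6 contribute zero (depth or velocity is 0).
Q = Σ qᵢ = 10.70 m³/s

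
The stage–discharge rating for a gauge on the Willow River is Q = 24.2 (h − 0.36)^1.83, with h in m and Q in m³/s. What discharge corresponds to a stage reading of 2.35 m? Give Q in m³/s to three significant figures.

85.3 m³/s

Q = 24.2 × (2.35 − 0.36)^1.83 = 24.2 × 1.99^1.83 = 85.25 m³/s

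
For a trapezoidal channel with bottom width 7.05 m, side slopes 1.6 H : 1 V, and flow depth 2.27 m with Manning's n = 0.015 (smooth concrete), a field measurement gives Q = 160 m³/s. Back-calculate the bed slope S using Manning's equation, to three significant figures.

0.00545

A = (b + z·y)·y = (7.05 + 1.6×2.27)×2.27 = 24.25 m²
P = b + 2y√(1+z²) = 7.05 + 2×2.27×√(1+1.6²) = 15.62 m
R = A/P = 24.25/15.62 = 1.553 m
S = (Q·n / (1·A·R^(2/3)))² = (160×0.015 / (1×24.25×1.341))² = 0.005448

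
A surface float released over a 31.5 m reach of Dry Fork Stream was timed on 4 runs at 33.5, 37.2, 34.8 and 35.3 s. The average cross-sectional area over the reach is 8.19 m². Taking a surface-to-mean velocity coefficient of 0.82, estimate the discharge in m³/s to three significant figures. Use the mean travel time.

6.01 m³/s

t̄ = (33.5 + 37.2 + 34.8 + 35.3) / 4 = 35.2 s
v_surface = L / t̄ = 31.5 / 35.2 = 0.8949 m/s
v_mean = 0.82 × 0.8949 = 0.7338 m/s
Q = A × v_mean = 8.19 × 0.7338 = 6.010 m³/s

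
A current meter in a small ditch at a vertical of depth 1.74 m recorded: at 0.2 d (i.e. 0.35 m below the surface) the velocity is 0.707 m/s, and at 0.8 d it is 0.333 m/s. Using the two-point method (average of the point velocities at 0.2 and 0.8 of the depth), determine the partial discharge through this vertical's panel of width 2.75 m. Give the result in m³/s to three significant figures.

2.49 m³/s

v̄ = (0.707 + 0.333) / 2 = 0.5200 m/s
q = v̄ × d × w = 0.5200 × 1.74 × 2.75 = 2.488 m³/s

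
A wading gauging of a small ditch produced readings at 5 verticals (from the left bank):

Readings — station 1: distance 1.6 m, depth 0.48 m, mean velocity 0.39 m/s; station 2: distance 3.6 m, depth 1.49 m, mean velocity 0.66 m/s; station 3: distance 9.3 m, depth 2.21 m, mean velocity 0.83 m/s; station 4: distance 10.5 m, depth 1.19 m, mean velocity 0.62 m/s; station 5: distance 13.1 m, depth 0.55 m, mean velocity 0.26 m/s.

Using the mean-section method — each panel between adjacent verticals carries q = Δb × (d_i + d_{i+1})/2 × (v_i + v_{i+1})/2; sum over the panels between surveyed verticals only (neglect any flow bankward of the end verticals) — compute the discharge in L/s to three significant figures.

11400 L/s

Panel 1-2: Δb = 2 m, d̄ = (0.48+1.49)/2 = 0.985, v̄ = (0.39+0.66)/2 = 0.525 → q = 2×0.985×0.525 = 1.034 m³/s
Panel 2-3: Δb = 5.7 m, d̄ = (1.49+2.21)/2 = 1.85, v̄ = (0.66+0.83)/2 = 0.745 → q = 5.7×1.85×0.745 = 7.856 m³/s
Panel 3-4: Δb = 1.2 m, d̄ = (2.21+1.19)/2 = 1.7, v̄ = (0.83+0.62)/2 = 0.725 → q = 1.2×1.7×0.725 = 1.479 m³/s
Panel 4-5: Δb = 2.6 m, d̄ = (1.19+0.55)/2 = 0.87, v̄ = (0.62+0.26)/2 = 0.44 → q = 2.6×0.87×0.44 = 0.9953 m³/s
Q = Σ q = 11.36 m³/s
= 11.36 × 1000 = 11360 L/s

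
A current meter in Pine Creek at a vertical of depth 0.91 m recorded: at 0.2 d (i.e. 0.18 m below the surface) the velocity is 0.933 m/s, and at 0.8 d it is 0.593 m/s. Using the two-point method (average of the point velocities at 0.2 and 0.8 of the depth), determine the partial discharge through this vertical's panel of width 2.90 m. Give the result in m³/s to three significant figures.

2.01 m³/s

v̄ = (0.933 + 0.593) / 2 = 0.7630 m/s
q = v̄ × d × w = 0.7630 × 0.91 × 2.90 = 2.014 m³/s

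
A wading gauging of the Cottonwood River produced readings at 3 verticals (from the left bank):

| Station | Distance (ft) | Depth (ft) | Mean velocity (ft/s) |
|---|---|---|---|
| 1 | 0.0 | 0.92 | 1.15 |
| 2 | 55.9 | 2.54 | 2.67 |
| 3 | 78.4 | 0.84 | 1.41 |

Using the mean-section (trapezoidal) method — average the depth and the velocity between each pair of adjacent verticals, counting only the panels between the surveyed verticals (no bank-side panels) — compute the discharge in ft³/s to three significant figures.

Panel 1-2: Δb = 55.9 ft, d̄ = (0.92+2.54)/2 = 1.73, v̄ = (1.15+2.67)/2 = 1.91 → q = 55.9×1.73×1.91 = 184.7 ft³/s
Panel 2-3: Δb = 22.5 ft, d̄ = (2.54+0.84)/2 = 1.69, v̄ = (2.67+1.41)/2 = 2.04 → q = 22.5×1.69×2.04 = 77.57 ft³/s
Q = Σ q = 262.3 ft³/s

262 ft³/s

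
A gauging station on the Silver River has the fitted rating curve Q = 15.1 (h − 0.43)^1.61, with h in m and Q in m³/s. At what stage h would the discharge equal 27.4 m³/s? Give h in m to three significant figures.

1.88 m

h − h₀ = (Q/C)^(1/b) = (27.4/15.1)^(1/1.61) = 1.448 m
h = 0.43 + 1.448 = 1.878 m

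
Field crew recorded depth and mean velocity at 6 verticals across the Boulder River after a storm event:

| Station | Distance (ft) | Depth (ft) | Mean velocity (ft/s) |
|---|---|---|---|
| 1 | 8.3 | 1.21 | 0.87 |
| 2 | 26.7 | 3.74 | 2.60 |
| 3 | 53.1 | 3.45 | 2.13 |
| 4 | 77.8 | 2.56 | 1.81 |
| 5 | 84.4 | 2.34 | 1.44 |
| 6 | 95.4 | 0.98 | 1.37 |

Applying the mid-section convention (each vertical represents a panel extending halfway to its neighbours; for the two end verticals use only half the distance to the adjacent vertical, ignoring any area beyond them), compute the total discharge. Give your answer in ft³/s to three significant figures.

525 ft³/s

w_1 = (26.7 − 8.3)/2 = 9.2 ft; q_1 = 0.87 × 1.21 × 9.2 = 9.685 ft³/s
w_2 = (53.1 − 8.3)/2 = 22.4 ft; q_2 = 2.60 × 3.74 × 22.4 = 217.8 ft³/s
w_3 = (77.8 − 26.7)/2 = 25.55 ft; q_3 = 2.13 × 3.45 × 25.55 = 187.8 ft³/s
w_4 = (84.4 − 53.1)/2 = 15.65 ft; q_4 = 1.81 × 2.56 × 15.65 = 72.52 ft³/s
w_5 = (95.4 − 77.8)/2 = 8.8 ft; q_5 = 1.44 × 2.34 × 8.8 = 29.65 ft³/s
w_6 = (95.4 − 84.4)/2 = 5.5 ft; q_6 = 1.37 × 0.98 × 5.5 = 7.384 ft³/s
Q = Σ qᵢ = 524.8 ft³/s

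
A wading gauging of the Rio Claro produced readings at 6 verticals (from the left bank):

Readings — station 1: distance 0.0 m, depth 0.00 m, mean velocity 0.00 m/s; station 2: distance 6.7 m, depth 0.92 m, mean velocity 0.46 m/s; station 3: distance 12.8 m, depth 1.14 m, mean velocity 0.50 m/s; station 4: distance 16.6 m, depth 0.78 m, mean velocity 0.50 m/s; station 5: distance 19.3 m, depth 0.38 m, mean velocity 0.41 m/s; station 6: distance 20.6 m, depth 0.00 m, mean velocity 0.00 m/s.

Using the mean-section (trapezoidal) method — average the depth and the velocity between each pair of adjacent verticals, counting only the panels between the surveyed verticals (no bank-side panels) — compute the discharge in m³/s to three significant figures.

Panel 1-2: Δb = 6.7 m, d̄ = (0.00+0.92)/2 = 0.46, v̄ = (0.00+0.46)/2 = 0.23 → q = 6.7×0.46×0.23 = 0.7089 m³/s
Panel 2-3: Δb = 6.1 m, d̄ = (0.92+1.14)/2 = 1.03, v̄ = (0.46+0.50)/2 = 0.48 → q = 6.1×1.03×0.48 = 3.016 m³/s
Panel 3-4: Δb = 3.8 m, d̄ = (1.14+0.78)/2 = 0.96, v̄ = (0.50+0.50)/2 = 0.5 → q = 3.8×0.96×0.5 = 1.824 m³/s
Panel 4-5: Δb = 2.7 m, d̄ = (0.78+0.38)/2 = 0.58, v̄ = (0.50+0.41)/2 = 0.455 → q = 2.7×0.58×0.455 = 0.7125 m³/s
Panel 5-6: Δb = 1.3 m, d̄ = (0.38+0.00)/2 = 0.19, v̄ = (0.41+0.00)/2 = 0.205 → q = 1.3×0.19×0.205 = 0.05064 m³/s
Q = Σ q = 6.312 m³/s

6.31 m³/s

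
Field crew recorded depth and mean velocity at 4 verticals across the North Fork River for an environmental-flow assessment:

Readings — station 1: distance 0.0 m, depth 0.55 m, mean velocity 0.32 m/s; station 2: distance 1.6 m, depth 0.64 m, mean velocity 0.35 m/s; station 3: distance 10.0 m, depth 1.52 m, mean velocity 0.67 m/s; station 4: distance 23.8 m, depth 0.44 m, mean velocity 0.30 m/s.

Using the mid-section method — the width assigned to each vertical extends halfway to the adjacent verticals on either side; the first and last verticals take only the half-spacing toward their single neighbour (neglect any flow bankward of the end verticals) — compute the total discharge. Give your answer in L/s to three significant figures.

w_1 = (1.6 − 0.0)/2 = 0.8 m; q_1 = 0.32 × 0.55 × 0.8 = 0.1408 m³/s
w_2 = (10.0 − 0.0)/2 = 5 m; q_2 = 0.35 × 0.64 × 5 = 1.120 m³/s
w_3 = (23.8 − 1.6)/2 = 11.1 m; q_3 = 0.67 × 1.52 × 11.1 = 11.30 m³/s
w_4 = (23.8 − 10.0)/2 = 6.9 m; q_4 = 0.30 × 0.44 × 6.9 = 0.9108 m³/s
Q = Σ qᵢ = 13.48 m³/s
= 13.48 × 1000 = 13480 L/s

13500 L/s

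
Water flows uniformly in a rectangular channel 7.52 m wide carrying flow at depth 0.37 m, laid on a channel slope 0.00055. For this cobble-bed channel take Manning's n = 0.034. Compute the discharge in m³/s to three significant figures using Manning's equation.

0.929 m³/s

A = b·y = 7.52 × 0.37 = 2.782 m²
P = b + 2y = 7.52 + 2×0.37 = 8.260 m
R = A/P = 2.782/8.260 = 0.3369 m
Q = (1/n)·A·R^(2/3)·S^(1/2) = (1/0.034) × 2.782 × 0.3369^(2/3) × 0.00055^(1/2) = 0.9291 m³/s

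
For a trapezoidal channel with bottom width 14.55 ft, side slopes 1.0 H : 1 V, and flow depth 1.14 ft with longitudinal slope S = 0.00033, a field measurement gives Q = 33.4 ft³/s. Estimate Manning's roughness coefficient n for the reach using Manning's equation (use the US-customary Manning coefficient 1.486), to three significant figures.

0.0145

A = (b + z·y)·y = (14.55 + 1.0×1.14)×1.14 = 17.89 ft²
P = b + 2y√(1+z²) = 14.55 + 2×1.14×√(1+1.0²) = 17.77 ft
R = A/P = 17.89/17.77 = 1.006 ft
n = (1.486/Q)·A·R^(2/3)·S^(1/2) = (1.486/33.4) × 17.89 × 1.004 × 0.01817 = 0.01452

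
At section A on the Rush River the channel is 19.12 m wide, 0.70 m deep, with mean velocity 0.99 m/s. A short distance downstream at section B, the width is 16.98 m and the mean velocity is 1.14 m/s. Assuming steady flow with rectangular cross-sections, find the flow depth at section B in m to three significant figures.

0.685 m

Q = A₁V₁ = (19.12×0.70) × 0.99 = 13.25 m³/s
d₂ = Q/(b₂ V₂) = 13.25/(16.98×1.14) = 0.6845 m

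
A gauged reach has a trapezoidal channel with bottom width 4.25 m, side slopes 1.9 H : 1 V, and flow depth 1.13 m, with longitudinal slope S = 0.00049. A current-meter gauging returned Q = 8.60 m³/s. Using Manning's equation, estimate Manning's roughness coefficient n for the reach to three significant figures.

0.0160

A = (b + z·y)·y = (4.25 + 1.9×1.13)×1.13 = 7.229 m²
P = b + 2y√(1+z²) = 4.25 + 2×1.13×√(1+1.9²) = 9.102 m
R = A/P = 7.229/9.102 = 0.7941 m
n = (1/Q)·A·R^(2/3)·S^(1/2) = (1/8.60) × 7.229 × 0.8576 × 0.02214 = 0.01596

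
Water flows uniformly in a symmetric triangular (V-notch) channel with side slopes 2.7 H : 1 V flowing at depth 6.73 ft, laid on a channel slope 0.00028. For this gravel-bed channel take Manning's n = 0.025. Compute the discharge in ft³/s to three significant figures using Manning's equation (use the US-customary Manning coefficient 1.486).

262 ft³/s

A = z·y² = 2.7×6.73² = 122.3 ft²
P = 2y√(1+z²) = 2×6.73×√(1+2.7²) = 38.75 ft
R = A/P = 122.3/38.75 = 3.156 ft
Q = (1.486/n)·A·R^(2/3)·S^(1/2) = (1.486/0.025) × 122.3 × 3.156^(2/3) × 0.00028^(1/2) = 261.7 ft³/s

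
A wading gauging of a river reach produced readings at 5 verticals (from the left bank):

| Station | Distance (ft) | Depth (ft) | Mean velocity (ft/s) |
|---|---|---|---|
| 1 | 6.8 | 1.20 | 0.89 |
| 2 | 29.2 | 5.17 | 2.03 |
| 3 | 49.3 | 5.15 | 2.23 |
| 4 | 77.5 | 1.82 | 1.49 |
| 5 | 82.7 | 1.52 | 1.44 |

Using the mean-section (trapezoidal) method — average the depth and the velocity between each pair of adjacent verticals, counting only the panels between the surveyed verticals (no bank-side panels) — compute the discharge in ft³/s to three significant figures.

521 ft³/s

Panel 1-2: Δb = 22.4 ft, d̄ = (1.20+5.17)/2 = 3.185, v̄ = (0.89+2.03)/2 = 1.46 → q = 22.4×3.185×1.46 = 104.2 ft³/s
Panel 2-3: Δb = 20.1 ft, d̄ = (5.17+5.15)/2 = 5.16, v̄ = (2.03+2.23)/2 = 2.13 → q = 20.1×5.16×2.13 = 220.9 ft³/s
Panel 3-4: Δb = 28.2 ft, d̄ = (5.15+1.82)/2 = 3.485, v̄ = (2.23+1.49)/2 = 1.86 → q = 28.2×3.485×1.86 = 182.8 ft³/s
Panel 4-5: Δb = 5.2 ft, d̄ = (1.82+1.52)/2 = 1.67, v̄ = (1.49+1.44)/2 = 1.465 → q = 5.2×1.67×1.465 = 12.72 ft³/s
Q = Σ q = 520.6 ft³/s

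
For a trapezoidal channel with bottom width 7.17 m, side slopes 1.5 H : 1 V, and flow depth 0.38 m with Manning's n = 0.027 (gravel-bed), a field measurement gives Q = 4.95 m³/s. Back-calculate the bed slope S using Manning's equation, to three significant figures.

0.00855

A = (b + z·y)·y = (7.17 + 1.5×0.38)×0.38 = 2.941 m²
P = b + 2y√(1+z²) = 7.17 + 2×0.38×√(1+1.5²) = 8.540 m
R = A/P = 2.941/8.540 = 0.3444 m
S = (Q·n / (1·A·R^(2/3)))² = (4.95×0.027 / (1×2.941×0.4913))² = 0.008553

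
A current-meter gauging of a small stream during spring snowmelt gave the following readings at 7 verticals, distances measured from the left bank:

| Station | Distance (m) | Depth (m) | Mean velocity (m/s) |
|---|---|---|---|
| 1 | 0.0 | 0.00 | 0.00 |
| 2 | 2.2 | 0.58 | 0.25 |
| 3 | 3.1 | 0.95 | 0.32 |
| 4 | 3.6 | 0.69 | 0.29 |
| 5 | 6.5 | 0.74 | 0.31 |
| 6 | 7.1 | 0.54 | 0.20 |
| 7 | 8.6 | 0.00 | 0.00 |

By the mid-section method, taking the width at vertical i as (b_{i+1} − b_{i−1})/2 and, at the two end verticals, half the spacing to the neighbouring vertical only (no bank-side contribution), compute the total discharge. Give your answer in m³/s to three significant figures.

w_2 = (3.1 − 0.0)/2 = 1.55 m; q_2 = 0.25 × 0.58 × 1.55 = 0.2248 m³/s
w_3 = (3.6 − 2.2)/2 = 0.7 m; q_3 = 0.32 × 0.95 × 0.7 = 0.2128 m³/s
w_4 = (6.5 − 3.1)/2 = 1.7 m; q_4 = 0.29 × 0.69 × 1.7 = 0.3402 m³/s
w_5 = (7.1 − 3.6)/2 = 1.75 m; q_5 = 0.31 × 0.74 × 1.75 = 0.4015 m³/s
w_6 = (8.6 − 6.5)/2 = 1.05 m; q_6 = 0.20 × 0.54 × 1.05 = 0.1134 m³/s
Stations 1, 7 contribute zero (depth or velocity is 0).
Q = Σ qᵢ = 1.293 m³/s

1.29 m³/s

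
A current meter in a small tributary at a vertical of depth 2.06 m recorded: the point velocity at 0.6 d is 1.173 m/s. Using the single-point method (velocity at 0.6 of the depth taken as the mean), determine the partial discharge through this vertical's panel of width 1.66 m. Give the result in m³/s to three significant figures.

v̄ = v₀.₆ = 1.173 m/s
q = v̄ × d × w = 1.173 × 2.06 × 1.66 = 4.011 m³/s

4.01 m³/s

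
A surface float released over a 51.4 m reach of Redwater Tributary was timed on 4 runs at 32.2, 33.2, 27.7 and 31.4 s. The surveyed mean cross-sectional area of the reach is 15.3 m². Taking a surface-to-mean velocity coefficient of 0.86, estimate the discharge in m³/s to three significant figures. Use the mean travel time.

t̄ = (32.2 + 33.2 + 27.7 + 31.4) / 4 = 31.125 s
v_surface = L / t̄ = 51.4 / 31.125 = 1.651 m/s
v_mean = 0.86 × 1.651 = 1.420 m/s
Q = A × v_mean = 15.3 × 1.420 = 21.73 m³/s

21.7 m³/s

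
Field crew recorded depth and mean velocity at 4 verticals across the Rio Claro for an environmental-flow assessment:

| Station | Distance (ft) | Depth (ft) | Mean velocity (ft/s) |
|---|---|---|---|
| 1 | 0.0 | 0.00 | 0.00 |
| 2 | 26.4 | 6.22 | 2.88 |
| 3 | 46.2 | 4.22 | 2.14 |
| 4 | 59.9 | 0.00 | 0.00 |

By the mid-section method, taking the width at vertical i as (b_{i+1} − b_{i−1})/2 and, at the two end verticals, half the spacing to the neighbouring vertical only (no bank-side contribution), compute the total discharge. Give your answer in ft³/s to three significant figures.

565 ft³/s

w_2 = (46.2 − 0.0)/2 = 23.1 ft; q_2 = 2.88 × 6.22 × 23.1 = 413.8 ft³/s
w_3 = (59.9 − 26.4)/2 = 16.75 ft; q_3 = 2.14 × 4.22 × 16.75 = 151.3 ft³/s
Stations 1, 4 contribute zero (depth or velocity is 0).
Q = Σ qᵢ = 565.1 ft³/s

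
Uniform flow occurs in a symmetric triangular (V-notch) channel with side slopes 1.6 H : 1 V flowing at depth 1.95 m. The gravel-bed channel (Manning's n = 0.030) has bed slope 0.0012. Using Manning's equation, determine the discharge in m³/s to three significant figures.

A = z·y² = 1.6×1.95² = 6.084 m²
P = 2y√(1+z²) = 2×1.95×√(1+1.6²) = 7.359 m
R = A/P = 6.084/7.359 = 0.8268 m
Q = (1/n)·A·R^(2/3)·S^(1/2) = (1/0.030) × 6.084 × 0.8268^(2/3) × 0.0012^(1/2) = 6.189 m³/s

6.19 m³/s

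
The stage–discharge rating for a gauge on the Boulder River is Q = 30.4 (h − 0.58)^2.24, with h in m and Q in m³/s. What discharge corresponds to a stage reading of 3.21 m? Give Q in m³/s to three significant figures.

Q = 30.4 × (3.21 − 0.58)^2.24 = 30.4 × 2.63^2.24 = 265.2 m³/s

265 m³/s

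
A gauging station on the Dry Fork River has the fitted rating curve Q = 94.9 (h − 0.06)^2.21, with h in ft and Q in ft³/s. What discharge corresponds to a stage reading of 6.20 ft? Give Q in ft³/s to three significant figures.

5240 ft³/s

Q = 94.9 × (6.20 − 0.06)^2.21 = 94.9 × 6.14^2.21 = 5237 ft³/s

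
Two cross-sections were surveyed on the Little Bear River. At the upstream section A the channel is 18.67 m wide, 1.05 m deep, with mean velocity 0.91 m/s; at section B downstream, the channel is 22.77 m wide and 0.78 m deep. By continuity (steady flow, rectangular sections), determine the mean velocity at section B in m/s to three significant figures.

Q = A₁V₁ = (18.67×1.05) × 0.91 = 17.84 m³/s
A₂ = 22.77 × 0.78 = 17.76 m²
V₂ = Q/A₂ = 17.84/17.76 = 1.004 m/s

1.00 m/s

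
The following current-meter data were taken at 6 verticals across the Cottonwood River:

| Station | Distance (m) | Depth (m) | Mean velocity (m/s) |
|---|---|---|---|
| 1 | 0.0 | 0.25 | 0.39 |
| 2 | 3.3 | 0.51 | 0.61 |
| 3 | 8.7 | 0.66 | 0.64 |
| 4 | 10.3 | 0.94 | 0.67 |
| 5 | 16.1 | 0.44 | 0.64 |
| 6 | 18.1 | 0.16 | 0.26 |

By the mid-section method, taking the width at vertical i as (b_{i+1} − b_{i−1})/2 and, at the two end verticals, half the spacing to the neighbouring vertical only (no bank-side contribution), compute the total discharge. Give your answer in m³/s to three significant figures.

6.46 m³/s

w_1 = (3.3 − 0.0)/2 = 1.65 m; q_1 = 0.39 × 0.25 × 1.65 = 0.1609 m³/s
w_2 = (8.7 − 0.0)/2 = 4.35 m; q_2 = 0.61 × 0.51 × 4.35 = 1.353 m³/s
w_3 = (10.3 − 3.3)/2 = 3.5 m; q_3 = 0.64 × 0.66 × 3.5 = 1.478 m³/s
w_4 = (16.1 − 8.7)/2 = 3.7 m; q_4 = 0.67 × 0.94 × 3.7 = 2.330 m³/s
w_5 = (18.1 − 10.3)/2 = 3.9 m; q_5 = 0.64 × 0.44 × 3.9 = 1.098 m³/s
w_6 = (18.1 − 16.1)/2 = 1 m; q_6 = 0.26 × 0.16 × 1 = 0.04160 m³/s
Q = Σ qᵢ = 6.463 m³/s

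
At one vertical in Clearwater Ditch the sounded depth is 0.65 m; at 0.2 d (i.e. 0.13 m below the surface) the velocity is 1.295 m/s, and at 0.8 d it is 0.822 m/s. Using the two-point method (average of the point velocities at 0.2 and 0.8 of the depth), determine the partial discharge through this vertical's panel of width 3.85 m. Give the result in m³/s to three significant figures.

v̄ = (1.295 + 0.822) / 2 = 1.059 m/s
q = v̄ × d × w = 1.059 × 0.65 × 3.85 = 2.649 m³/s

2.65 m³/s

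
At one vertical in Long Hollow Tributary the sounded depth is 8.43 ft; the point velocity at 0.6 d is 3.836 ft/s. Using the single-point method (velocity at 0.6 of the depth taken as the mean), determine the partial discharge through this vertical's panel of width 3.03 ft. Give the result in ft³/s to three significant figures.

v̄ = v₀.₆ = 3.836 ft/s
q = v̄ × d × w = 3.836 × 8.43 × 3.03 = 97.98 ft³/s

98.0 ft³/s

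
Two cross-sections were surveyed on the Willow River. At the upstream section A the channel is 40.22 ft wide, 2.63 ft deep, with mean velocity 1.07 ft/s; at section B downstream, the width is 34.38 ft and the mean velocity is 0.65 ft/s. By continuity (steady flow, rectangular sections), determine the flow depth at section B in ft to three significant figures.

Q = A₁V₁ = (40.22×2.63) × 1.07 = 113.2 ft³/s
d₂ = Q/(b₂ V₂) = 113.2/(34.38×0.65) = 5.065 ft

5.06 ft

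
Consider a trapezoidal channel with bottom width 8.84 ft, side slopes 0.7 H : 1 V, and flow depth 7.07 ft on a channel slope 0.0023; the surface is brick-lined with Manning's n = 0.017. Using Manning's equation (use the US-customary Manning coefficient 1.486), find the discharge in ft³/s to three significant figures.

984 ft³/s

A = (b + z·y)·y = (8.84 + 0.7×7.07)×7.07 = 97.49 ft²
P = b + 2y√(1+z²) = 8.84 + 2×7.07×√(1+0.7²) = 26.10 ft
R = A/P = 97.49/26.10 = 3.735 ft
Q = (1.486/n)·A·R^(2/3)·S^(1/2) = (1.486/0.017) × 97.49 × 3.735^(2/3) × 0.0023^(1/2) = 983.8 ft³/s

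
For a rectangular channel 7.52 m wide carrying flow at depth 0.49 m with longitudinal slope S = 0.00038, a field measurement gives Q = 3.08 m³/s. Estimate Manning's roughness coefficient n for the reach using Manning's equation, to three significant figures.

0.0134

A = b·y = 7.52 × 0.49 = 3.685 m²
P = b + 2y = 7.52 + 2×0.49 = 8.500 m
R = A/P = 3.685/8.500 = 0.4335 m
n = (1/Q)·A·R^(2/3)·S^(1/2) = (1/3.08) × 3.685 × 0.5728 × 0.01949 = 0.01336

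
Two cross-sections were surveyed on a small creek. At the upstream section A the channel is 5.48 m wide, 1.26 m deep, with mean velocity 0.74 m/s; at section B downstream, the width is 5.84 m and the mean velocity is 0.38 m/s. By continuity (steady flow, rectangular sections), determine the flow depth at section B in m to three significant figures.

Q = A₁V₁ = (5.48×1.26) × 0.74 = 5.110 m³/s
d₂ = Q/(b₂ V₂) = 5.110/(5.84×0.38) = 2.302 m

2.30 m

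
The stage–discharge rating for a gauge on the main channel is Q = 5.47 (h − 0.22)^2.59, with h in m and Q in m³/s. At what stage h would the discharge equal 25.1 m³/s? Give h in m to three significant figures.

h − h₀ = (Q/C)^(1/b) = (25.1/5.47)^(1/2.59) = 1.801 m
h = 0.22 + 1.801 = 2.021 m

2.02 m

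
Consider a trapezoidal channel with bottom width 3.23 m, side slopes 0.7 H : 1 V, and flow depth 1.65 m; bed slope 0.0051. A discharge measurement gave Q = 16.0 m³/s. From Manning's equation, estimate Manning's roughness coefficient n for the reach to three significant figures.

0.0322

A = (b + z·y)·y = (3.23 + 0.7×1.65)×1.65 = 7.235 m²
P = b + 2y√(1+z²) = 3.23 + 2×1.65×√(1+0.7²) = 7.258 m
R = A/P = 7.235/7.258 = 0.9968 m
n = (1/Q)·A·R^(2/3)·S^(1/2) = (1/16.0) × 7.235 × 0.9979 × 0.07141 = 0.03223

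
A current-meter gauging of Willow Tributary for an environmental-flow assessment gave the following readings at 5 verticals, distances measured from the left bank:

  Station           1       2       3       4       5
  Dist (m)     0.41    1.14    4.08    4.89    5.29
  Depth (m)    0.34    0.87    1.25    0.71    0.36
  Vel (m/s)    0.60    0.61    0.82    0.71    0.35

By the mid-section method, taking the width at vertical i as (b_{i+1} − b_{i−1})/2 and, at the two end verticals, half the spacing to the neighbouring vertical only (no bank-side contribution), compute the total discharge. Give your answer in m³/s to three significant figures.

w_1 = (1.14 − 0.41)/2 = 0.365 m; q_1 = 0.60 × 0.34 × 0.365 = 0.07446 m³/s
w_2 = (4.08 − 0.41)/2 = 1.835 m; q_2 = 0.61 × 0.87 × 1.835 = 0.9738 m³/s
w_3 = (4.89 − 1.14)/2 = 1.875 m; q_3 = 0.82 × 1.25 × 1.875 = 1.922 m³/s
w_4 = (5.29 − 4.08)/2 = 0.605 m; q_4 = 0.71 × 0.71 × 0.605 = 0.3050 m³/s
w_5 = (5.29 − 4.89)/2 = 0.2 m; q_5 = 0.35 × 0.36 × 0.2 = 0.02520 m³/s
Q = Σ qᵢ = 3.300 m³/s

3.30 m³/s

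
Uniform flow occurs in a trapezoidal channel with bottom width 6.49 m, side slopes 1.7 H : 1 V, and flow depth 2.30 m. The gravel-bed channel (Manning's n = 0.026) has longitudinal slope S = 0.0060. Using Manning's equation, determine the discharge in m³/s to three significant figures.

94.9 m³/s

A = (b + z·y)·y = (6.49 + 1.7×2.30)×2.30 = 23.92 m²
P = b + 2y√(1+z²) = 6.49 + 2×2.30×√(1+1.7²) = 15.56 m
R = A/P = 23.92/15.56 = 1.537 m
Q = (1/n)·A·R^(2/3)·S^(1/2) = (1/0.026) × 23.92 × 1.537^(2/3) × 0.0060^(1/2) = 94.91 m³/s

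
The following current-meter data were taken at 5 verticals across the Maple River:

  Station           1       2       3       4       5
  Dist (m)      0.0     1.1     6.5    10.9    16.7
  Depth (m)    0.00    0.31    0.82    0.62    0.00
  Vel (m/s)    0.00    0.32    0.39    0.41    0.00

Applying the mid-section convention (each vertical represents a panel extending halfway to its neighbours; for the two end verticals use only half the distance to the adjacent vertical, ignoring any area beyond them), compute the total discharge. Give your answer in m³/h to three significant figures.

11500 m³/h

w_2 = (6.5 − 0.0)/2 = 3.25 m; q_2 = 0.32 × 0.31 × 3.25 = 0.3224 m³/s
w_3 = (10.9 − 1.1)/2 = 4.9 m; q_3 = 0.39 × 0.82 × 4.9 = 1.567 m³/s
w_4 = (16.7 − 6.5)/2 = 5.1 m; q_4 = 0.41 × 0.62 × 5.1 = 1.296 m³/s
Stations 1, 5 contribute zero (depth or velocity is 0).
Q = Σ qᵢ = 3.186 m³/s
= 3.186 × 3600 = 11470 m³/h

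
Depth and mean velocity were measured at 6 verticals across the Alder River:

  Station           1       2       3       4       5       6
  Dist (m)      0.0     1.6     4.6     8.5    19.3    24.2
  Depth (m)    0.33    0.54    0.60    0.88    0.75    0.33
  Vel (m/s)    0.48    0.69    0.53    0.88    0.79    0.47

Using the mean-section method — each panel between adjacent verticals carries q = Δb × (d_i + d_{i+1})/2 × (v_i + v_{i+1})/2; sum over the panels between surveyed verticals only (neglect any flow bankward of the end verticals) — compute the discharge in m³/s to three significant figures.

Panel 1-2: Δb = 1.6 m, d̄ = (0.33+0.54)/2 = 0.435, v̄ = (0.48+0.69)/2 = 0.585 → q = 1.6×0.435×0.585 = 0.4072 m³/s
Panel 2-3: Δb = 3 m, d̄ = (0.54+0.60)/2 = 0.57, v̄ = (0.69+0.53)/2 = 0.61 → q = 3×0.57×0.61 = 1.043 m³/s
Panel 3-4: Δb = 3.9 m, d̄ = (0.60+0.88)/2 = 0.74, v̄ = (0.53+0.88)/2 = 0.705 → q = 3.9×0.74×0.705 = 2.035 m³/s
Panel 4-5: Δb = 10.8 m, d̄ = (0.88+0.75)/2 = 0.815, v̄ = (0.88+0.79)/2 = 0.835 → q = 10.8×0.815×0.835 = 7.350 m³/s
Panel 5-6: Δb = 4.9 m, d̄ = (0.75+0.33)/2 = 0.54, v̄ = (0.79+0.47)/2 = 0.63 → q = 4.9×0.54×0.63 = 1.667 m³/s
Q = Σ q = 12.50 m³/s

12.5 m³/s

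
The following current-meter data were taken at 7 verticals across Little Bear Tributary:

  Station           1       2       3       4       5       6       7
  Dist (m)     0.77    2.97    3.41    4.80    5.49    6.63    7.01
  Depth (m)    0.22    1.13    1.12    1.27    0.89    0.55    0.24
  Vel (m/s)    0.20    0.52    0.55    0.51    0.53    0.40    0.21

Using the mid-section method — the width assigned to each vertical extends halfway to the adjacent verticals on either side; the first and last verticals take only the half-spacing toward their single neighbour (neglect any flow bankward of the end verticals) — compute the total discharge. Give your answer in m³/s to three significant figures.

2.67 m³/s

w_1 = (2.97 − 0.77)/2 = 1.1 m; q_1 = 0.20 × 0.22 × 1.1 = 0.04840 m³/s
w_2 = (3.41 − 0.77)/2 = 1.32 m; q_2 = 0.52 × 1.13 × 1.32 = 0.7756 m³/s
w_3 = (4.80 − 2.97)/2 = 0.915 m; q_3 = 0.55 × 1.12 × 0.915 = 0.5636 m³/s
w_4 = (5.49 − 3.41)/2 = 1.04 m; q_4 = 0.51 × 1.27 × 1.04 = 0.6736 m³/s
w_5 = (6.63 − 4.80)/2 = 0.915 m; q_5 = 0.53 × 0.89 × 0.915 = 0.4316 m³/s
w_6 = (7.01 − 5.49)/2 = 0.76 m; q_6 = 0.40 × 0.55 × 0.76 = 0.1672 m³/s
w_7 = (7.01 − 6.63)/2 = 0.19 m; q_7 = 0.21 × 0.24 × 0.19 = 0.009576 m³/s
Q = Σ qᵢ = 2.670 m³/s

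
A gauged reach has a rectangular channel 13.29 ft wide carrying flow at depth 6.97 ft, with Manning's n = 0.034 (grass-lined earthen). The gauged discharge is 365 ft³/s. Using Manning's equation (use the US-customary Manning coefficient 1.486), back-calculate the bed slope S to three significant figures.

A = b·y = 13.29 × 6.97 = 92.63 ft²
P = b + 2y = 13.29 + 2×6.97 = 27.23 ft
R = A/P = 92.63/27.23 = 3.402 ft
S = (Q·n / (1.486·A·R^(2/3)))² = (365×0.034 / (1.486×92.63×2.262))² = 0.001589

0.00159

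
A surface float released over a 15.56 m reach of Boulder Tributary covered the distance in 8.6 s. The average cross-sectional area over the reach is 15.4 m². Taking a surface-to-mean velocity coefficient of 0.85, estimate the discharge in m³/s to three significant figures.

v_surface = L / t̄ = 15.56 / 8.6 = 1.809 m/s
v_mean = 0.85 × 1.809 = 1.538 m/s
Q = A × v_mean = 15.4 × 1.538 = 23.68 m³/s

23.7 m³/s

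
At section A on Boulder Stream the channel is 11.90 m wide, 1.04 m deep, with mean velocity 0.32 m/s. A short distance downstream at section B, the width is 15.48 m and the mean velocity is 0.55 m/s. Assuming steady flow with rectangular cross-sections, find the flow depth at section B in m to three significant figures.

0.465 m

Q = A₁V₁ = (11.90×1.04) × 0.32 = 3.960 m³/s
d₂ = Q/(b₂ V₂) = 3.960/(15.48×0.55) = 0.4652 m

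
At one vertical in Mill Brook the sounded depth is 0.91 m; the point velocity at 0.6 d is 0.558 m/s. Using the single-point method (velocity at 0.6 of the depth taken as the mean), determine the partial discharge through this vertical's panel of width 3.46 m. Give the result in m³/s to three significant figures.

v̄ = v₀.₆ = 0.558 m/s
q = v̄ × d × w = 0.5580 × 0.91 × 3.46 = 1.757 m³/s

1.76 m³/s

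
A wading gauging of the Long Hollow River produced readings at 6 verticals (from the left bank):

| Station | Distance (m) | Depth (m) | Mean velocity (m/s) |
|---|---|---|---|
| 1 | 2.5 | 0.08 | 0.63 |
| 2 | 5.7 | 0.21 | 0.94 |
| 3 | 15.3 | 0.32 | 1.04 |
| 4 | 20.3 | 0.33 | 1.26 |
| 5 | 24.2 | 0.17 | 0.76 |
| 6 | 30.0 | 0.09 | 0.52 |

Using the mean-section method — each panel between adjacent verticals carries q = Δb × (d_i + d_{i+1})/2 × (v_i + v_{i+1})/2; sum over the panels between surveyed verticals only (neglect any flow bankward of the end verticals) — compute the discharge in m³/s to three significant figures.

6.22 m³/s

Panel 1-2: Δb = 3.2 m, d̄ = (0.08+0.21)/2 = 0.145, v̄ = (0.63+0.94)/2 = 0.785 → q = 3.2×0.145×0.785 = 0.3642 m³/s
Panel 2-3: Δb = 9.6 m, d̄ = (0.21+0.32)/2 = 0.265, v̄ = (0.94+1.04)/2 = 0.99 → q = 9.6×0.265×0.99 = 2.519 m³/s
Panel 3-4: Δb = 5 m, d̄ = (0.32+0.33)/2 = 0.325, v̄ = (1.04+1.26)/2 = 1.15 → q = 5×0.325×1.15 = 1.869 m³/s
Panel 4-5: Δb = 3.9 m, d̄ = (0.33+0.17)/2 = 0.25, v̄ = (1.26+0.76)/2 = 1.01 → q = 3.9×0.25×1.01 = 0.9848 m³/s
Panel 5-6: Δb = 5.8 m, d̄ = (0.17+0.09)/2 = 0.13, v̄ = (0.76+0.52)/2 = 0.64 → q = 5.8×0.13×0.64 = 0.4826 m³/s
Q = Σ q = 6.219 m³/s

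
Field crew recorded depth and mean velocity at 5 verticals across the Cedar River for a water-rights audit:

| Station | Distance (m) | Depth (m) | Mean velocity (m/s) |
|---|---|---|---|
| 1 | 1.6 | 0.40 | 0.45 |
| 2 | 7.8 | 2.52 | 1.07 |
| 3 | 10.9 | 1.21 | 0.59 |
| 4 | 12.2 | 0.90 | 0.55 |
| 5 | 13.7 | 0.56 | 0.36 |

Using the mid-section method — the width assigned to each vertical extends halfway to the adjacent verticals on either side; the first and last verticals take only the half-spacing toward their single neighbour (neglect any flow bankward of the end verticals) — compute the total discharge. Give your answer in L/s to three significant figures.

15500 L/s

w_1 = (7.8 − 1.6)/2 = 3.1 m; q_1 = 0.45 × 0.40 × 3.1 = 0.5580 m³/s
w_2 = (10.9 − 1.6)/2 = 4.65 m; q_2 = 1.07 × 2.52 × 4.65 = 12.54 m³/s
w_3 = (12.2 − 7.8)/2 = 2.2 m; q_3 = 0.59 × 1.21 × 2.2 = 1.571 m³/s
w_4 = (13.7 − 10.9)/2 = 1.4 m; q_4 = 0.55 × 0.90 × 1.4 = 0.6930 m³/s
w_5 = (13.7 − 12.2)/2 = 0.75 m; q_5 = 0.36 × 0.56 × 0.75 = 0.1512 m³/s
Q = Σ qᵢ = 15.51 m³/s
= 15.51 × 1000 = 15510 L/s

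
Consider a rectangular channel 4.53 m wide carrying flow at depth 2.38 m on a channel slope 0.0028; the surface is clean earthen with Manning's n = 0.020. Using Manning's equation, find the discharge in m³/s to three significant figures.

A = b·y = 4.53 × 2.38 = 10.78 m²
P = b + 2y = 4.53 + 2×2.38 = 9.290 m
R = A/P = 10.78/9.290 = 1.161 m
Q = (1/n)·A·R^(2/3)·S^(1/2) = (1/0.020) × 10.78 × 1.161^(2/3) × 0.0028^(1/2) = 31.50 m³/s

31.5 m³/s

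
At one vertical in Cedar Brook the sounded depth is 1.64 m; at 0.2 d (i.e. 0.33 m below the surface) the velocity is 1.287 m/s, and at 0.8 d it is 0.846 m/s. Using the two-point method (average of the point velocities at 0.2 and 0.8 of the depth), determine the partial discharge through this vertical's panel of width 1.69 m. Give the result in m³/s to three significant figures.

2.96 m³/s

v̄ = (1.287 + 0.846) / 2 = 1.067 m/s
q = v̄ × d × w = 1.067 × 1.64 × 1.69 = 2.956 m³/s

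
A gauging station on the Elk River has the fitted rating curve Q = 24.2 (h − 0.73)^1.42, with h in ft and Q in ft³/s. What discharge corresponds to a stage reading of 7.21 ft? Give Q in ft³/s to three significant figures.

Q = 24.2 × (7.21 − 0.73)^1.42 = 24.2 × 6.48^1.42 = 343.8 ft³/s

344 ft³/s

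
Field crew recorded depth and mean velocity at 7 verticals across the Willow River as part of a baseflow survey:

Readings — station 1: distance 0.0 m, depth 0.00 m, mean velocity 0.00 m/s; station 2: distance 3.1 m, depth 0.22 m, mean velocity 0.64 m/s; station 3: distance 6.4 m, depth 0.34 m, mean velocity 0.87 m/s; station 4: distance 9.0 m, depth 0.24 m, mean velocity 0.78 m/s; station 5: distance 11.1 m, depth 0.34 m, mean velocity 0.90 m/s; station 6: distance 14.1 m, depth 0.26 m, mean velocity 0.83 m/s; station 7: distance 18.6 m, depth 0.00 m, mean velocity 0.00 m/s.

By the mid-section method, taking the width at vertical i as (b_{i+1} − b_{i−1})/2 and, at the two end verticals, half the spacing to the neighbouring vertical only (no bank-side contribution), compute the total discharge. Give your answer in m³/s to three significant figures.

w_2 = (6.4 − 0.0)/2 = 3.2 m; q_2 = 0.64 × 0.22 × 3.2 = 0.4506 m³/s
w_3 = (9.0 − 3.1)/2 = 2.95 m; q_3 = 0.87 × 0.34 × 2.95 = 0.8726 m³/s
w_4 = (11.1 − 6.4)/2 = 2.35 m; q_4 = 0.78 × 0.24 × 2.35 = 0.4399 m³/s
w_5 = (14.1 − 9.0)/2 = 2.55 m; q_5 = 0.90 × 0.34 × 2.55 = 0.7803 m³/s
w_6 = (18.6 − 11.1)/2 = 3.75 m; q_6 = 0.83 × 0.26 × 3.75 = 0.8093 m³/s
Stations 1, 7 contribute zero (depth or velocity is 0).
Q = Σ qᵢ = 3.353 m³/s

3.35 m³/s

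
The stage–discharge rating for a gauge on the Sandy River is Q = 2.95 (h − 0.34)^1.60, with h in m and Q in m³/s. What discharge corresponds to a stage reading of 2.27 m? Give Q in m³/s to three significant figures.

8.45 m³/s

Q = 2.95 × (2.27 − 0.34)^1.60 = 2.95 × 1.93^1.60 = 8.447 m³/s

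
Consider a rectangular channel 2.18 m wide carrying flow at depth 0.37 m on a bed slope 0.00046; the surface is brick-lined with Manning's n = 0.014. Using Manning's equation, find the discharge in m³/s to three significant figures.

0.524 m³/s

A = b·y = 2.18 × 0.37 = 0.8066 m²
P = b + 2y = 2.18 + 2×0.37 = 2.920 m
R = A/P = 0.8066/2.920 = 0.2762 m
Q = (1/n)·A·R^(2/3)·S^(1/2) = (1/0.014) × 0.8066 × 0.2762^(2/3) × 0.00046^(1/2) = 0.5241 m³/s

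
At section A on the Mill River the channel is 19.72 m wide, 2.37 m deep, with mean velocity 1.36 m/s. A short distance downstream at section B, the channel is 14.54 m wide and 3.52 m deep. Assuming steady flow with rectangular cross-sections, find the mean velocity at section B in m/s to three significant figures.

Q = A₁V₁ = (19.72×2.37) × 1.36 = 63.56 m³/s
A₂ = 14.54 × 3.52 = 51.18 m²
V₂ = Q/A₂ = 63.56/51.18 = 1.242 m/s

1.24 m/s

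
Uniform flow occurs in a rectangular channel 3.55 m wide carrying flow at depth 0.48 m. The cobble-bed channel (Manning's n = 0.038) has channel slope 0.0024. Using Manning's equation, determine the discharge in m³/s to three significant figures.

1.15 m³/s

A = b·y = 3.55 × 0.48 = 1.704 m²
P = b + 2y = 3.55 + 2×0.48 = 4.510 m
R = A/P = 1.704/4.510 = 0.3778 m
Q = (1/n)·A·R^(2/3)·S^(1/2) = (1/0.038) × 1.704 × 0.3778^(2/3) × 0.0024^(1/2) = 1.148 m³/s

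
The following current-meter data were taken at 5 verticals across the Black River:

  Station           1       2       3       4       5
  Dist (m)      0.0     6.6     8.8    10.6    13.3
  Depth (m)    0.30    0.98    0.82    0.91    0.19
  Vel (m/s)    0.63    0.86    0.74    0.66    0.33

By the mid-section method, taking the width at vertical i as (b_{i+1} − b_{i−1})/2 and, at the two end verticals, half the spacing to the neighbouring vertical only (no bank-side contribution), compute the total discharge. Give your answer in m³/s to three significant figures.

w_1 = (6.6 − 0.0)/2 = 3.3 m; q_1 = 0.63 × 0.30 × 3.3 = 0.6237 m³/s
w_2 = (8.8 − 0.0)/2 = 4.4 m; q_2 = 0.86 × 0.98 × 4.4 = 3.708 m³/s
w_3 = (10.6 − 6.6)/2 = 2 m; q_3 = 0.74 × 0.82 × 2 = 1.214 m³/s
w_4 = (13.3 − 8.8)/2 = 2.25 m; q_4 = 0.66 × 0.91 × 2.25 = 1.351 m³/s
w_5 = (13.3 − 10.6)/2 = 1.35 m; q_5 = 0.33 × 0.19 × 1.35 = 0.08465 m³/s
Q = Σ qᵢ = 6.982 m³/s

6.98 m³/s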